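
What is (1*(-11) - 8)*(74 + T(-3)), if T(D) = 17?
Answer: -1729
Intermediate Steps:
(1*(-11) - 8)*(74 + T(-3)) = (1*(-11) - 8)*(74 + 17) = (-11 - 8)*91 = -19*91 = -1729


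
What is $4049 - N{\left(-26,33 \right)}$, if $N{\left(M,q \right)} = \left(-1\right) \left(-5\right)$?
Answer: $4044$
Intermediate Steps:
$N{\left(M,q \right)} = 5$
$4049 - N{\left(-26,33 \right)} = 4049 - 5 = 4044$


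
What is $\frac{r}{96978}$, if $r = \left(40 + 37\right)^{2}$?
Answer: $\frac{847}{13854} \approx 0.061138$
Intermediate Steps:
$r = 5929$ ($r = 77^{2} = 5929$)
$\frac{r}{96978} = \frac{5929}{96978} = 5929 \cdot \frac{1}{96978} = \frac{847}{13854}$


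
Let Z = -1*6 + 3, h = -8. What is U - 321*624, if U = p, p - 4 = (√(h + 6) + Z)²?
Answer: -200300 + (3 - I*√2)² ≈ -2.0029e+5 - 8.4853*I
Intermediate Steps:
Z = -3 (Z = -6 + 3 = -3)
p = 4 + (-3 + I*√2)² (p = 4 + (√(-8 + 6) - 3)² = 4 + (√(-2) - 3)² = 4 + (I*√2 - 3)² = 4 + (-3 + I*√2)² ≈ 11.0 - 8.4853*I)
U = 11 - 6*I*√2 ≈ 11.0 - 8.4853*I
U - 321*624 = (11 - 6*I*√2) - 321*624 = (11 - 6*I*√2) - 200304 = -200293 - 6*I*√2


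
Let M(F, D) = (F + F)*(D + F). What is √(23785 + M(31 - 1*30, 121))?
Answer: √24029 ≈ 155.01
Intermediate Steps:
M(F, D) = 2*F*(D + F) (M(F, D) = (2*F)*(D + F) = 2*F*(D + F))
√(23785 + M(31 - 1*30, 121)) = √(23785 + 2*(31 - 1*30)*(121 + (31 - 1*30))) = √(23785 + 2*(31 - 30)*(121 + (31 - 30))) = √(23785 + 2*1*(121 + 1)) = √(23785 + 2*1*122) = √(23785 + 244) = √24029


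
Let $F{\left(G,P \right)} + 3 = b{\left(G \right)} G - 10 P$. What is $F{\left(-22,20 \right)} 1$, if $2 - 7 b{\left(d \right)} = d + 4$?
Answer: $- \frac{1861}{7} \approx -265.86$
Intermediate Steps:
$b{\left(d \right)} = - \frac{2}{7} - \frac{d}{7}$ ($b{\left(d \right)} = \frac{2}{7} - \frac{d + 4}{7} = \frac{2}{7} - \frac{4 + d}{7} = \frac{2}{7} - \left(\frac{4}{7} + \frac{d}{7}\right) = - \frac{2}{7} - \frac{d}{7}$)
$F{\left(G,P \right)} = -3 - 10 P + G \left(- \frac{2}{7} - \frac{G}{7}\right)$ ($F{\left(G,P \right)} = -3 + \left(\left(- \frac{2}{7} - \frac{G}{7}\right) G - 10 P\right) = -3 + \left(G \left(- \frac{2}{7} - \frac{G}{7}\right) - 10 P\right) = -3 + \left(- 10 P + G \left(- \frac{2}{7} - \frac{G}{7}\right)\right) = -3 - 10 P + G \left(- \frac{2}{7} - \frac{G}{7}\right)$)
$F{\left(-22,20 \right)} 1 = \left(-3 - 200 - - \frac{22 \left(2 - 22\right)}{7}\right) 1 = \left(-3 - 200 - \left(- \frac{22}{7}\right) \left(-20\right)\right) 1 = \left(-3 - 200 - \frac{440}{7}\right) 1 = \left(- \frac{1861}{7}\right) 1 = - \frac{1861}{7}$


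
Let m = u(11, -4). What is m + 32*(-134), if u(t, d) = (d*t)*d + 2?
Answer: -4110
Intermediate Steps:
u(t, d) = 2 + t*d² (u(t, d) = t*d² + 2 = 2 + t*d²)
m = 178 (m = 2 + 11*(-4)² = 2 + 11*16 = 2 + 176 = 178)
m + 32*(-134) = 178 + 32*(-134) = 178 - 4288 = -4110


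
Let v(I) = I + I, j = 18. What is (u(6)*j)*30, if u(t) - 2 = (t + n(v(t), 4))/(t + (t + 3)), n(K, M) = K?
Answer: 1728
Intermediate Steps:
v(I) = 2*I
u(t) = 2 + 3*t/(3 + 2*t) (u(t) = 2 + (t + 2*t)/(t + (t + 3)) = 2 + (3*t)/(t + (3 + t)) = 2 + (3*t)/(3 + 2*t) = 2 + 3*t/(3 + 2*t))
(u(6)*j)*30 = (((6 + 7*6)/(3 + 2*6))*18)*30 = (((6 + 42)/(3 + 12))*18)*30 = ((48/15)*18)*30 = (((1/15)*48)*18)*30 = ((16/5)*18)*30 = (288/5)*30 = 1728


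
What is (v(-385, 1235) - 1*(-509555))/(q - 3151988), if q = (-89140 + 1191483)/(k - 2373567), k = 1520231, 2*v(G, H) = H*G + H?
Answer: -21134417560/244518721301 ≈ -0.086433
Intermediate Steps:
v(G, H) = H/2 + G*H/2 (v(G, H) = (H*G + H)/2 = (G*H + H)/2 = (H + G*H)/2 = H/2 + G*H/2)
q = -100213/77576 (q = (-89140 + 1191483)/(1520231 - 2373567) = 1102343/(-853336) = 1102343*(-1/853336) = -100213/77576 ≈ -1.2918)
(v(-385, 1235) - 1*(-509555))/(q - 3151988) = ((1/2)*1235*(1 - 385) - 1*(-509555))/(-100213/77576 - 3151988) = ((1/2)*1235*(-384) + 509555)/(-244518721301/77576) = (-237120 + 509555)*(-77576/244518721301) = 272435*(-77576/244518721301) = -21134417560/244518721301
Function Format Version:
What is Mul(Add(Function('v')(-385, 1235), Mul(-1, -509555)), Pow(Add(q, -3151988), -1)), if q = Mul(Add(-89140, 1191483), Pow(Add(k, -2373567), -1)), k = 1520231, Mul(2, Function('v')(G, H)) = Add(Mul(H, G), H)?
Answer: Rational(-21134417560, 244518721301) ≈ -0.086433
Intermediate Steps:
Function('v')(G, H) = Add(Mul(Rational(1, 2), H), Mul(Rational(1, 2), G, H)) (Function('v')(G, H) = Mul(Rational(1, 2), Add(Mul(H, G), H)) = Mul(Rational(1, 2), Add(Mul(G, H), H)) = Mul(Rational(1, 2), Add(H, Mul(G, H))) = Add(Mul(Rational(1, 2), H), Mul(Rational(1, 2), G, H)))
q = Rational(-100213, 77576) (q = Mul(Add(-89140, 1191483), Pow(Add(1520231, -2373567), -1)) = Mul(1102343, Pow(-853336, -1)) = Mul(1102343, Rational(-1, 853336)) = Rational(-100213, 77576) ≈ -1.2918)
Mul(Add(Function('v')(-385, 1235), Mul(-1, -509555)), Pow(Add(q, -3151988), -1)) = Mul(Add(Mul(Rational(1, 2), 1235, Add(1, -385)), Mul(-1, -509555)), Pow(Add(Rational(-100213, 77576), -3151988), -1)) = Mul(Add(Mul(Rational(1, 2), 1235, -384), 509555), Pow(Rational(-244518721301, 77576), -1)) = Mul(Add(-237120, 509555), Rational(-77576, 244518721301)) = Mul(272435, Rational(-77576, 244518721301)) = Rational(-21134417560, 244518721301)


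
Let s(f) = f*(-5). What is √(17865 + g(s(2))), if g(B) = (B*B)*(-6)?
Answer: √17265 ≈ 131.40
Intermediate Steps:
s(f) = -5*f
g(B) = -6*B² (g(B) = B²*(-6) = -6*B²)
√(17865 + g(s(2))) = √(17865 - 6*(-5*2)²) = √(17865 - 6*(-10)²) = √(17865 - 6*100) = √(17865 - 600) = √17265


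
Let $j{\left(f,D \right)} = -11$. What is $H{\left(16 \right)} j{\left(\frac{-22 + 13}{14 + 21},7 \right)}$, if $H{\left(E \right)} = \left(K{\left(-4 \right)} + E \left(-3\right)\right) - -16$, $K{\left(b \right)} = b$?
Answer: $396$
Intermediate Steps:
$H{\left(E \right)} = 12 - 3 E$ ($H{\left(E \right)} = \left(-4 + E \left(-3\right)\right) - -16 = \left(-4 - 3 E\right) + 16 = 12 - 3 E$)
$H{\left(16 \right)} j{\left(\frac{-22 + 13}{14 + 21},7 \right)} = \left(12 - 48\right) \left(-11\right) = \left(-36\right) \left(-11\right) = 396$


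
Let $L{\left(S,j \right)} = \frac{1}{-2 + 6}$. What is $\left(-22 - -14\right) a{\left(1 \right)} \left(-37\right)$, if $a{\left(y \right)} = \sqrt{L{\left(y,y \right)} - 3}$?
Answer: $148 i \sqrt{11} \approx 490.86 i$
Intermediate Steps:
$L{\left(S,j \right)} = \frac{1}{4}$
$a{\left(y \right)} = \frac{i \sqrt{11}}{2}$ ($a{\left(y \right)} = \sqrt{\frac{1}{4} - 3} = \sqrt{- \frac{11}{4}} = \frac{i \sqrt{11}}{2}$)
$\left(-22 - -14\right) a{\left(1 \right)} \left(-37\right) = \left(-22 - -14\right) \frac{i \sqrt{11}}{2} \left(-37\right) = \left(-22 + 14\right) \frac{i \sqrt{11}}{2} \left(-37\right) = - 8 \frac{i \sqrt{11}}{2} \left(-37\right) = - 4 i \sqrt{11} \left(-37\right) = 148 i \sqrt{11}$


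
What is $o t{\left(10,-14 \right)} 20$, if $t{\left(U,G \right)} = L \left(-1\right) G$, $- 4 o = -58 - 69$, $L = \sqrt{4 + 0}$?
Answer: $17780$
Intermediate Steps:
$L = 2$ ($L = \sqrt{4} = 2$)
$o = \frac{127}{4}$ ($o = - \frac{-58 - 69}{4} = \left(- \frac{1}{4}\right) \left(-127\right) = \frac{127}{4} \approx 31.75$)
$t{\left(U,G \right)} = - 2 G$ ($t{\left(U,G \right)} = 2 \left(-1\right) G = - 2 G$)
$o t{\left(10,-14 \right)} 20 = \frac{127 \left(\left(-2\right) \left(-14\right)\right)}{4} \cdot 20 = \frac{127}{4} \cdot 28 \cdot 20 = 889 \cdot 20 = 17780$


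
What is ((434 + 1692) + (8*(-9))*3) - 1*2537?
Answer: -627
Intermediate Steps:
((434 + 1692) + (8*(-9))*3) - 1*2537 = (2126 - 72*3) - 2537 = (2126 - 216) - 2537 = 1910 - 2537 = -627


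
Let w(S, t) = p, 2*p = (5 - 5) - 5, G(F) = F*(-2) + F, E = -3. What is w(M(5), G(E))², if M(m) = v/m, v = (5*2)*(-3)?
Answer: 25/4 ≈ 6.2500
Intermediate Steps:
G(F) = -F (G(F) = -2*F + F = -F)
v = -30 (v = 10*(-3) = -30)
M(m) = -30/m
p = -5/2 (p = ((5 - 5) - 5)/2 = (0 - 5)/2 = (½)*(-5) = -5/2 ≈ -2.5000)
w(S, t) = -5/2
w(M(5), G(E))² = (-5/2)² = 25/4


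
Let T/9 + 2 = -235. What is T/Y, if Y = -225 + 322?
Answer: -2133/97 ≈ -21.990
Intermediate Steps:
T = -2133 (T = -18 + 9*(-235) = -18 - 2115 = -2133)
Y = 97
T/Y = -2133/97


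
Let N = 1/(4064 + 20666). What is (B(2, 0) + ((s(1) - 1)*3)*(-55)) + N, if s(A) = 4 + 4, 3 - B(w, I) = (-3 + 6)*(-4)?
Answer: -28192199/24730 ≈ -1140.0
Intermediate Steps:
B(w, I) = 15 (B(w, I) = 3 - (-3 + 6)*(-4) = 3 - 3*(-4) = 3 - 1*(-12) = 3 + 12 = 15)
s(A) = 8
N = 1/24730 ≈ 4.0437e-5
(B(2, 0) + ((s(1) - 1)*3)*(-55)) + N = (15 + ((8 - 1)*3)*(-55)) + 1/24730 = (15 + (7*3)*(-55)) + 1/24730 = (15 + 21*(-55)) + 1/24730 = (15 - 1155) + 1/24730 = -1140 + 1/24730 = -28192199/24730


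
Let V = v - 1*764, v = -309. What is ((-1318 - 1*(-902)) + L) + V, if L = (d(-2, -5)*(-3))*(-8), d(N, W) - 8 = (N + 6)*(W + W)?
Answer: -2257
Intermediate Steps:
d(N, W) = 8 + 2*W*(6 + N) (d(N, W) = 8 + (N + 6)*(W + W) = 8 + (6 + N)*(2*W) = 8 + 2*W*(6 + N))
L = -768 (L = ((8 + 12*(-5) + 2*(-2)*(-5))*(-3))*(-8) = ((8 - 60 + 20)*(-3))*(-8) = -32*(-3)*(-8) = 96*(-8) = -768)
V = -1073 (V = -309 - 1*764 = -309 - 764 = -1073)
((-1318 - 1*(-902)) + L) + V = ((-1318 - 1*(-902)) - 768) - 1073 = ((-1318 + 902) - 768) - 1073 = (-416 - 768) - 1073 = -1184 - 1073 = -2257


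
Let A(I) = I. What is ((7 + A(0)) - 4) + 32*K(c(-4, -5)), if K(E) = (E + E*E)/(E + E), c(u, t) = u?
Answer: -45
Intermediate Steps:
K(E) = (E + E**2)/(2*E) (K(E) = (E + E**2)/((2*E)) = (E + E**2)*(1/(2*E)) = (E + E**2)/(2*E))
((7 + A(0)) - 4) + 32*K(c(-4, -5)) = ((7 + 0) - 4) + 32*(1/2 + (1/2)*(-4)) = (7 - 4) + 32*(1/2 - 2) = 3 + 32*(-3/2) = 3 - 48 = -45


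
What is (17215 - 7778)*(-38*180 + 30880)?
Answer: 226865480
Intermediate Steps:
(17215 - 7778)*(-38*180 + 30880) = 9437*(-6840 + 30880) = 9437*24040 = 226865480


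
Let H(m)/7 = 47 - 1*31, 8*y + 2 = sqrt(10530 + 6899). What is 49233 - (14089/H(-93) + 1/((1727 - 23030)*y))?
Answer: 2041628860935217/41574934800 + 8*sqrt(17429)/371204775 ≈ 49107.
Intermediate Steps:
y = -1/4 + sqrt(17429)/8 (y = -1/4 + sqrt(10530 + 6899)/8 = -1/4 + sqrt(17429)/8 ≈ 16.252)
H(m) = 112 (H(m) = 7*(47 - 1*31) = 7*(47 - 31) = 7*16 = 112)
49233 - (14089/H(-93) + 1/((1727 - 23030)*y)) = 49233 - (14089/112 + 1/((1727 - 23030)*(-1/4 + sqrt(17429)/8))) = 49233 - (14089*(1/112) + 1/((-21303)*(-1/4 + sqrt(17429)/8))) = 49233 - (14089/112 - 1/(21303*(-1/4 + sqrt(17429)/8))) = 49233 + (-14089/112 + 1/(21303*(-1/4 + sqrt(17429)/8))) = 5500007/112 + 1/(21303*(-1/4 + sqrt(17429)/8))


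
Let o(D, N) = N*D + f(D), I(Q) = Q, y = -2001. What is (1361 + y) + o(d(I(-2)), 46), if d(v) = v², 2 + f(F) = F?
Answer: -454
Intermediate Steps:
f(F) = -2 + F
o(D, N) = -2 + D + D*N (o(D, N) = N*D + (-2 + D) = D*N + (-2 + D) = -2 + D + D*N)
(1361 + y) + o(d(I(-2)), 46) = (1361 - 2001) + (-2 + (-2)² + (-2)²*46) = -640 + (-2 + 4 + 4*46) = -640 + (-2 + 4 + 184) = -640 + 186 = -454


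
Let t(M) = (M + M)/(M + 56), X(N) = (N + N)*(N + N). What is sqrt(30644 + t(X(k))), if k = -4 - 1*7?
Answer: sqrt(62057730)/45 ≈ 175.06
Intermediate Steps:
k = -11 (k = -4 - 7 = -11)
X(N) = 4*N**2 (X(N) = (2*N)*(2*N) = 4*N**2)
t(M) = 2*M/(56 + M) (t(M) = (2*M)/(56 + M) = 2*M/(56 + M))
sqrt(30644 + t(X(k))) = sqrt(30644 + 2*(4*(-11)**2)/(56 + 4*(-11)**2)) = sqrt(30644 + 2*(4*121)/(56 + 4*121)) = sqrt(30644 + 2*484/(56 + 484)) = sqrt(30644 + 2*484/540) = sqrt(30644 + 2*484*(1/540)) = sqrt(30644 + 242/135) = sqrt(4137182/135) = sqrt(62057730)/45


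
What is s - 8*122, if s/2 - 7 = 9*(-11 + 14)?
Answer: -908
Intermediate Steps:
s = 68 (s = 14 + 2*(9*(-11 + 14)) = 14 + 2*(9*3) = 14 + 2*27 = 14 + 54 = 68)
s - 8*122 = 68 - 8*122 = 68 - 976 = -908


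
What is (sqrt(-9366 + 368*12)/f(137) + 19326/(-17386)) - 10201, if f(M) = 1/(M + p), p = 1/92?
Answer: -88686956/8693 + 189075*I*sqrt(22)/92 ≈ -10202.0 + 9639.6*I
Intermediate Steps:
p = 1/92 ≈ 0.010870
f(M) = 1/(1/92 + M) (f(M) = 1/(M + 1/92) = 1/(1/92 + M))
(sqrt(-9366 + 368*12)/f(137) + 19326/(-17386)) - 10201 = (sqrt(-9366 + 368*12)/((92/(1 + 92*137))) + 19326/(-17386)) - 10201 = (sqrt(-9366 + 4416)/((92/(1 + 12604))) + 19326*(-1/17386)) - 10201 = (sqrt(-4950)/((92/12605)) - 9663/8693) - 10201 = ((15*I*sqrt(22))/((92*(1/12605))) - 9663/8693) - 10201 = ((15*I*sqrt(22))/(92/12605) - 9663/8693) - 10201 = ((15*I*sqrt(22))*(12605/92) - 9663/8693) - 10201 = (189075*I*sqrt(22)/92 - 9663/8693) - 10201 = (-9663/8693 + 189075*I*sqrt(22)/92) - 10201 = -88686956/8693 + 189075*I*sqrt(22)/92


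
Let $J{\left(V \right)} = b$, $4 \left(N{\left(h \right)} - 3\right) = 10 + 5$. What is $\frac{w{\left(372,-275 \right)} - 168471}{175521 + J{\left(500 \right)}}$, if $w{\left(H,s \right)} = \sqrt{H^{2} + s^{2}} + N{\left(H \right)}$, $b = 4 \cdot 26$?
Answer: $- \frac{673857}{702500} + \frac{\sqrt{214009}}{175625} \approx -0.95659$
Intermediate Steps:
$N{\left(h \right)} = \frac{27}{4}$ ($N{\left(h \right)} = 3 + \frac{10 + 5}{4} = 3 + \frac{1}{4} \cdot 15 = 3 + \frac{15}{4} = \frac{27}{4}$)
$b = 104$
$J{\left(V \right)} = 104$
$w{\left(H,s \right)} = \frac{27}{4} + \sqrt{H^{2} + s^{2}}$ ($w{\left(H,s \right)} = \sqrt{H^{2} + s^{2}} + \frac{27}{4} = \frac{27}{4} + \sqrt{H^{2} + s^{2}}$)
$\frac{w{\left(372,-275 \right)} - 168471}{175521 + J{\left(500 \right)}} = \frac{\left(\frac{27}{4} + \sqrt{372^{2} + \left(-275\right)^{2}}\right) - 168471}{175521 + 104} = \frac{\left(\frac{27}{4} + \sqrt{138384 + 75625}\right) - 168471}{175625} = \left(\left(\frac{27}{4} + \sqrt{214009}\right) - 168471\right) \frac{1}{175625} = \left(- \frac{673857}{4} + \sqrt{214009}\right) \frac{1}{175625} = - \frac{673857}{702500} + \frac{\sqrt{214009}}{175625}$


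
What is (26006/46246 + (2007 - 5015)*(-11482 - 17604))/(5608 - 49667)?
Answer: -2023047191627/1018776257 ≈ -1985.8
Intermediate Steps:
(26006/46246 + (2007 - 5015)*(-11482 - 17604))/(5608 - 49667) = (26006*(1/46246) - 3008*(-29086))/(-44059) = (13003/23123 + 87490688)*(-1/44059) = (2023047191627/23123)*(-1/44059) = -2023047191627/1018776257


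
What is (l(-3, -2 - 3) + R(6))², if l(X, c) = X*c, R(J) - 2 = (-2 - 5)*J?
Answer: 625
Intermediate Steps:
R(J) = 2 - 7*J (R(J) = 2 + (-2 - 5)*J = 2 - 7*J)
(l(-3, -2 - 3) + R(6))² = (-3*(-2 - 3) + (2 - 7*6))² = (-3*(-5) + (2 - 42))² = (15 - 40)² = (-25)² = 625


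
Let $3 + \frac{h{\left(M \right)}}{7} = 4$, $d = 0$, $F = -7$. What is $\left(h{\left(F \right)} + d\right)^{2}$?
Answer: $49$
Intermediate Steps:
$h{\left(M \right)} = 7$ ($h{\left(M \right)} = -21 + 7 \cdot 4 = -21 + 28 = 7$)
$\left(h{\left(F \right)} + d\right)^{2} = \left(7 + 0\right)^{2} = 7^{2} = 49$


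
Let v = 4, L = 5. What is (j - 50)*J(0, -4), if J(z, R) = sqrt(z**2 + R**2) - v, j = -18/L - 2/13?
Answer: 0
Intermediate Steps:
j = -244/65 (j = -18/5 - 2/13 = -244/65 ≈ -3.7538)
J(z, R) = -4 + sqrt(R**2 + z**2) (J(z, R) = sqrt(z**2 + R**2) - 1*4 = sqrt(R**2 + z**2) - 4 = -4 + sqrt(R**2 + z**2))
(j - 50)*J(0, -4) = (-244/65 - 50)*(-4 + sqrt((-4)**2 + 0**2)) = -3494*(-4 + sqrt(16 + 0))/65 = -3494*(-4 + sqrt(16))/65 = -3494*(-4 + 4)/65 = -3494/65*0 = 0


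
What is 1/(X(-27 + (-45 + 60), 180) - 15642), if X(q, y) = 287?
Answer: -1/15355 ≈ -6.5125e-5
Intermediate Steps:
1/(X(-27 + (-45 + 60), 180) - 15642) = 1/(287 - 15642) = 1/(-15355) = -1/15355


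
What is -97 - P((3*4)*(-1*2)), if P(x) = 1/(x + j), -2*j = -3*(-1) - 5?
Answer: -2230/23 ≈ -96.957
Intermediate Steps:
j = 1 (j = -(-3*(-1) - 5)/2 = -(3 - 5)/2 = -½*(-2) = 1)
P(x) = 1/(1 + x) (P(x) = 1/(x + 1) = 1/(1 + x))
-97 - P((3*4)*(-1*2)) = -97 - 1/(1 + (3*4)*(-1*2)) = -97 - 1/(1 + 12*(-2)) = -97 - 1/(1 - 24) = -97 - 1/(-23) = -97 - 1*(-1/23) = -97 + 1/23 = -2230/23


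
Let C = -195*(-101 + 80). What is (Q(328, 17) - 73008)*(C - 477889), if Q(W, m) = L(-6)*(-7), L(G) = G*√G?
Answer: 34590752352 - 19899348*I*√6 ≈ 3.4591e+10 - 4.8743e+7*I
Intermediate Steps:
L(G) = G^(3/2)
C = 4095 (C = -195*(-21) = 4095)
Q(W, m) = 42*I*√6 (Q(W, m) = (-6)^(3/2)*(-7) = -6*I*√6*(-7) = 42*I*√6)
(Q(328, 17) - 73008)*(C - 477889) = (42*I*√6 - 73008)*(4095 - 477889) = (-73008 + 42*I*√6)*(-473794) = 34590752352 - 19899348*I*√6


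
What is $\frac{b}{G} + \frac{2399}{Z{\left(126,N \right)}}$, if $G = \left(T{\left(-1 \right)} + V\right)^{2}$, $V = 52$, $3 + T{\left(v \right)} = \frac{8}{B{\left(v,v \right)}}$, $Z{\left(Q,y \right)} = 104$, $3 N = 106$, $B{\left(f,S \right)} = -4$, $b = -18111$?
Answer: $\frac{3415847}{229736} \approx 14.869$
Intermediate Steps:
$N = \frac{106}{3}$ ($N = \frac{1}{3} \cdot 106 = \frac{106}{3} \approx 35.333$)
$T{\left(v \right)} = -5$ ($T{\left(v \right)} = -3 + \frac{8}{-4} = -3 + 8 \left(- \frac{1}{4}\right) = -3 - 2 = -5$)
$G = 2209$ ($G = \left(-5 + 52\right)^{2} = 47^{2} = 2209$)
$\frac{b}{G} + \frac{2399}{Z{\left(126,N \right)}} = - \frac{18111}{2209} + \frac{2399}{104} = \frac{3415847}{229736}$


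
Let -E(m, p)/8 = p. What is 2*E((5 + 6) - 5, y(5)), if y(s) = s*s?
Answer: -400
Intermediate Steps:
y(s) = s**2
E(m, p) = -8*p
2*E((5 + 6) - 5, y(5)) = 2*(-8*5**2) = 2*(-8*25) = 2*(-200) = -400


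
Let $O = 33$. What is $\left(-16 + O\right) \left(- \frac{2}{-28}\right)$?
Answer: $\frac{17}{14} \approx 1.2143$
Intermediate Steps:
$\left(-16 + O\right) \left(- \frac{2}{-28}\right) = \left(-16 + 33\right) \left(- \frac{2}{-28}\right) = 17 \left(\left(-2\right) \left(- \frac{1}{28}\right)\right) = 17 \cdot \frac{1}{14} = \frac{17}{14}$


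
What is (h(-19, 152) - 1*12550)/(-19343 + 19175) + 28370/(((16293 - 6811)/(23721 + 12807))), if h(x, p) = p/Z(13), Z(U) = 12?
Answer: 65331439303/597366 ≈ 1.0937e+5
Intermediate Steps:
h(x, p) = p/12
(h(-19, 152) - 1*12550)/(-19343 + 19175) + 28370/(((16293 - 6811)/(23721 + 12807))) = ((1/12)*152 - 1*12550)/(-19343 + 19175) + 28370/(((16293 - 6811)/(23721 + 12807))) = (38/3 - 12550)/(-168) + 28370/((9482/36528)) = -37612/3*(-1/168) + 28370/((9482*(1/36528))) = 9403/126 + 28370/(4741/18264) = 9403/126 + 28370*(18264/4741) = 9403/126 + 518149680/4741 = 65331439303/597366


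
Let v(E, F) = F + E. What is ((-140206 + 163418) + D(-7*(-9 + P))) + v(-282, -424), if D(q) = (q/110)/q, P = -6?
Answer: 2475661/110 ≈ 22506.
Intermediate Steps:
v(E, F) = E + F
D(q) = 1/110 (D(q) = (q*(1/110))/q = (q/110)/q = 1/110)
((-140206 + 163418) + D(-7*(-9 + P))) + v(-282, -424) = ((-140206 + 163418) + 1/110) + (-282 - 424) = (23212 + 1/110) - 706 = 2553321/110 - 706 = 2475661/110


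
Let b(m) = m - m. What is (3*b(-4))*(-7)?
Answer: 0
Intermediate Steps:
b(m) = 0
(3*b(-4))*(-7) = (3*0)*(-7) = 0*(-7) = 0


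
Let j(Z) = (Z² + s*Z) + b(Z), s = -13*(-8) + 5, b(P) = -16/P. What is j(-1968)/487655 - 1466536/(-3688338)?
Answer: 291284345760511/36872047581495 ≈ 7.8999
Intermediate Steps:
s = 109 (s = 104 + 5 = 109)
j(Z) = Z² - 16/Z + 109*Z (j(Z) = (Z² + 109*Z) - 16/Z = Z² - 16/Z + 109*Z)
j(-1968)/487655 - 1466536/(-3688338) = ((-16 + (-1968)²*(109 - 1968))/(-1968))/487655 - 1466536/(-3688338) = -(-16 + 3873024*(-1859))/1968*(1/487655) - 1466536*(-1/3688338) = -(-16 - 7199951616)/1968*(1/487655) + 733268/1844169 = -1/1968*(-7199951632)*(1/487655) + 733268/1844169 = (449996977/123)*(1/487655) + 733268/1844169 = 449996977/59981565 + 733268/1844169 = 291284345760511/36872047581495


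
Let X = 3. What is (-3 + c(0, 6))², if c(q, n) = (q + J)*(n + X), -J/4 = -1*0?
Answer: 9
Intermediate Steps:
J = 0 (J = -(-4)*0 = -4*0 = 0)
c(q, n) = q*(3 + n) (c(q, n) = (q + 0)*(n + 3) = q*(3 + n))
(-3 + c(0, 6))² = (-3 + 0*(3 + 6))² = (-3 + 0*9)² = (-3 + 0)² = (-3)² = 9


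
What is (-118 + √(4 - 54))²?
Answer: 13874 - 1180*I*√2 ≈ 13874.0 - 1668.8*I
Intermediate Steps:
(-118 + √(4 - 54))² = (-118 + √(-50))² = (-118 + 5*I*√2)²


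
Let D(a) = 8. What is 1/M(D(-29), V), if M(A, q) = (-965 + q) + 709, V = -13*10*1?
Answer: -1/386 ≈ -0.0025907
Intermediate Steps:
V = -130 (V = -130*1 = -130)
M(A, q) = -256 + q
1/M(D(-29), V) = 1/(-256 - 130) = 1/(-386) = -1/386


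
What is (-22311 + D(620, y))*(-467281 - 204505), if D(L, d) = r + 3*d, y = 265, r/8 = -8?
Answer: 14497141880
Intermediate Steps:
r = -64 (r = 8*(-8) = -64)
D(L, d) = -64 + 3*d
(-22311 + D(620, y))*(-467281 - 204505) = (-22311 + (-64 + 3*265))*(-467281 - 204505) = (-22311 + (-64 + 795))*(-671786) = (-22311 + 731)*(-671786) = -21580*(-671786) = 14497141880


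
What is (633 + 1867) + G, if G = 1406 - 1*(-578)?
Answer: 4484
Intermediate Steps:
G = 1984 (G = 1406 + 578 = 1984)
(633 + 1867) + G = (633 + 1867) + 1984 = 2500 + 1984 = 4484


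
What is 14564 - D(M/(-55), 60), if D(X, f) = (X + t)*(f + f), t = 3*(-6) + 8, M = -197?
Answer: 168676/11 ≈ 15334.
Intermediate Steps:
t = -10 (t = -18 + 8 = -10)
D(X, f) = 2*f*(-10 + X) (D(X, f) = (X - 10)*(f + f) = (-10 + X)*(2*f) = 2*f*(-10 + X))
14564 - D(M/(-55), 60) = 14564 - 2*60*(-10 - 197/(-55)) = 14564 - 2*60*(-10 - 197*(-1/55)) = 14564 - 2*60*(-10 + 197/55) = 14564 - 2*60*(-353)/55 = 14564 - 1*(-8472/11) = 14564 + 8472/11 = 168676/11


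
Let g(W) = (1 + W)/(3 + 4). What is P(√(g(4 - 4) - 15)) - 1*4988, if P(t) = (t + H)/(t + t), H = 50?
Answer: -9975/2 - 25*I*√182/52 ≈ -4987.5 - 6.4859*I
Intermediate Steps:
g(W) = ⅐ + W/7 (g(W) = (1 + W)/7 = (1 + W)*(⅐) = ⅐ + W/7)
P(t) = (50 + t)/(2*t) (P(t) = (t + 50)/(t + t) = (50 + t)/((2*t)) = (50 + t)*(1/(2*t)) = (50 + t)/(2*t))
P(√(g(4 - 4) - 15)) - 1*4988 = (50 + √((⅐ + (4 - 4)/7) - 15))/(2*(√((⅐ + (4 - 4)/7) - 15))) - 1*4988 = (50 + √((⅐ + (⅐)*0) - 15))/(2*(√((⅐ + (⅐)*0) - 15))) - 4988 = (50 + √((⅐ + 0) - 15))/(2*(√((⅐ + 0) - 15))) - 4988 = (50 + √(⅐ - 15))/(2*(√(⅐ - 15))) - 4988 = (50 + √(-104/7))/(2*(√(-104/7))) - 4988 = (50 + 2*I*√182/7)/(2*((2*I*√182/7))) - 4988 = (-I*√182/52)*(50 + 2*I*√182/7)/2 - 4988 = -I*√182*(50 + 2*I*√182/7)/104 - 4988 = -4988 - I*√182*(50 + 2*I*√182/7)/104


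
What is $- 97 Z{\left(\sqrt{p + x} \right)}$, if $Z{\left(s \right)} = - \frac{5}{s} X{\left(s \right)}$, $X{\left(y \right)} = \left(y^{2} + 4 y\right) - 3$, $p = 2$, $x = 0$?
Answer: $1940 - \frac{485 \sqrt{2}}{2} \approx 1597.1$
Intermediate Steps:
$X{\left(y \right)} = -3 + y^{2} + 4 y$
$Z{\left(s \right)} = - \frac{5 \left(-3 + s^{2} + 4 s\right)}{s}$ ($Z{\left(s \right)} = - \frac{5}{s} \left(-3 + s^{2} + 4 s\right) = - \frac{5 \left(-3 + s^{2} + 4 s\right)}{s}$)
$- 97 Z{\left(\sqrt{p + x} \right)} = - 97 \left(-20 - 5 \sqrt{2 + 0} + \frac{15}{\sqrt{2 + 0}}\right) = - 97 \left(-20 - 5 \sqrt{2} + \frac{15}{\sqrt{2}}\right) = - 97 \left(-20 - 5 \sqrt{2} + 15 \frac{\sqrt{2}}{2}\right) = - 97 \left(-20 - 5 \sqrt{2} + \frac{15 \sqrt{2}}{2}\right) = - 97 \left(-20 + \frac{5 \sqrt{2}}{2}\right) = 1940 - \frac{485 \sqrt{2}}{2}$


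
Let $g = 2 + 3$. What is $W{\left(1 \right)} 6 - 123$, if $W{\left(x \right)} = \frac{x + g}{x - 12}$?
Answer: $- \frac{1389}{11} \approx -126.27$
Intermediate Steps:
$g = 5$
$W{\left(x \right)} = \frac{5 + x}{-12 + x}$ ($W{\left(x \right)} = \frac{x + 5}{x - 12} = \frac{5 + x}{-12 + x}$)
$W{\left(1 \right)} 6 - 123 = \frac{5 + 1}{-12 + 1} \cdot 6 - 123 = \frac{1}{-11} \cdot 6 \cdot 6 - 123 = \left(- \frac{1}{11}\right) 6 \cdot 6 - 123 = \left(- \frac{6}{11}\right) 6 - 123 = - \frac{36}{11} - 123 = - \frac{1389}{11}$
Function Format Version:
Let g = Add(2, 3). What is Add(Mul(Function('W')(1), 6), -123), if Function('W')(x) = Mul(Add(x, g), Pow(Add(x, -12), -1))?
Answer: Rational(-1389, 11) ≈ -126.27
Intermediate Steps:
g = 5
Function('W')(x) = Mul(Pow(Add(-12, x), -1), Add(5, x)) (Function('W')(x) = Mul(Add(x, 5), Pow(Add(x, -12), -1)) = Mul(Add(5, x), Pow(Add(-12, x), -1)) = Mul(Pow(Add(-12, x), -1), Add(5, x)))
Add(Mul(Function('W')(1), 6), -123) = Add(Mul(Mul(Pow(Add(-12, 1), -1), Add(5, 1)), 6), -123) = Add(Mul(Mul(Pow(-11, -1), 6), 6), -123) = Add(Mul(Mul(Rational(-1, 11), 6), 6), -123) = Add(Mul(Rational(-6, 11), 6), -123) = Add(Rational(-36, 11), -123) = Rational(-1389, 11)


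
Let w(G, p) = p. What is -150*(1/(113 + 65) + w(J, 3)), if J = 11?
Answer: -40125/89 ≈ -450.84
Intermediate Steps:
-150*(1/(113 + 65) + w(J, 3)) = -150*(1/(113 + 65) + 3) = -150*(1/178 + 3) = -150*535/178 = -40125/89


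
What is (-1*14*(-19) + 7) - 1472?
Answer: -1199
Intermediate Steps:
(-1*14*(-19) + 7) - 1472 = (-14*(-19) + 7) - 1472 = (266 + 7) - 1472 = 273 - 1472 = -1199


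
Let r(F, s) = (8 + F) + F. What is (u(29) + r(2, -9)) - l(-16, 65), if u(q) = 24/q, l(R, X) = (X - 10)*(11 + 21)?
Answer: -50668/29 ≈ -1747.2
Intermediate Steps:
r(F, s) = 8 + 2*F
l(R, X) = -320 + 32*X (l(R, X) = (-10 + X)*32 = -320 + 32*X)
(u(29) + r(2, -9)) - l(-16, 65) = (24/29 + (8 + 2*2)) - (-320 + 32*65) = (24*(1/29) + (8 + 4)) - (-320 + 2080) = (24/29 + 12) - 1*1760 = 372/29 - 1760 = -50668/29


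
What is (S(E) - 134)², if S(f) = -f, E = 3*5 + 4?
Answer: 23409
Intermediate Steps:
E = 19 (E = 15 + 4 = 19)
(S(E) - 134)² = (-1*19 - 134)² = (-19 - 134)² = (-153)² = 23409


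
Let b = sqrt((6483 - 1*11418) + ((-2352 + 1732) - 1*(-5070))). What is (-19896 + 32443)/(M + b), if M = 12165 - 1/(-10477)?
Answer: 16754285143560814/16244245503974001 - 1377253186363*I*sqrt(485)/16244245503974001 ≈ 1.0314 - 0.0018672*I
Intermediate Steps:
M = 127452706/10477 (M = 12165 - 1*(-1/10477) = 12165 + 1/10477 = 127452706/10477 ≈ 12165.)
b = I*sqrt(485) (b = sqrt((6483 - 11418) + (-620 + 5070)) = sqrt(-4935 + 4450) = sqrt(-485) = I*sqrt(485) ≈ 22.023*I)
(-19896 + 32443)/(M + b) = (-19896 + 32443)/(127452706/10477 + I*sqrt(485)) = 12547/(127452706/10477 + I*sqrt(485))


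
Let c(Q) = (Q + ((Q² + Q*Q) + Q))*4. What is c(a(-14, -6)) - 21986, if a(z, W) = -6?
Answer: -21746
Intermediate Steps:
c(Q) = 8*Q + 8*Q² (c(Q) = (Q + ((Q² + Q²) + Q))*4 = (Q + (2*Q² + Q))*4 = (Q + (Q + 2*Q²))*4 = (2*Q + 2*Q²)*4 = 8*Q + 8*Q²)
c(a(-14, -6)) - 21986 = 8*(-6)*(1 - 6) - 21986 = 8*(-6)*(-5) - 21986 = 240 - 21986 = -21746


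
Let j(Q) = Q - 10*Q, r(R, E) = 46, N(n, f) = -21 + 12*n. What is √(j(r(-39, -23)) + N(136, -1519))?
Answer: 3*√133 ≈ 34.598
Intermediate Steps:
j(Q) = -9*Q
√(j(r(-39, -23)) + N(136, -1519)) = √(-9*46 + (-21 + 12*136)) = √(-414 + (-21 + 1632)) = √(-414 + 1611) = √1197 = 3*√133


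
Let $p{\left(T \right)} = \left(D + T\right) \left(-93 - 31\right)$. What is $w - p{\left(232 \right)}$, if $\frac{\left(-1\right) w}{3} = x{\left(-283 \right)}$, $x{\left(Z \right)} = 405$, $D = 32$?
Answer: $31521$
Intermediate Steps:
$w = -1215$ ($w = \left(-3\right) 405 = -1215$)
$p{\left(T \right)} = -3968 - 124 T$ ($p{\left(T \right)} = \left(32 + T\right) \left(-93 - 31\right) = \left(32 + T\right) \left(-124\right) = -3968 - 124 T$)
$w - p{\left(232 \right)} = -1215 - \left(-3968 - 28768\right) = -1215 - -32736 = -1215 + 32736 = 31521$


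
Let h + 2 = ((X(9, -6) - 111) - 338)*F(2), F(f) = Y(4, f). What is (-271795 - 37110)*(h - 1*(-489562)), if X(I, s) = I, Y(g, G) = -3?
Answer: -151635286400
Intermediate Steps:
F(f) = -3
h = 1318 (h = -2 + ((9 - 111) - 338)*(-3) = -2 + (-102 - 338)*(-3) = -2 - 440*(-3) = -2 + 1320 = 1318)
(-271795 - 37110)*(h - 1*(-489562)) = (-271795 - 37110)*(1318 - 1*(-489562)) = -308905*(1318 + 489562) = -308905*490880 = -151635286400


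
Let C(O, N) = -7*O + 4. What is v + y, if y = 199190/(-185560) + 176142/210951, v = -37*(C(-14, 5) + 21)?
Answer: -5938466196191/1304802252 ≈ -4551.2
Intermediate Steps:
C(O, N) = 4 - 7*O
v = -4551 (v = -37*((4 - 7*(-14)) + 21) = -37*((4 + 98) + 21) = -37*(102 + 21) = -37*123 = -4551)
y = -311147339/1304802252 (y = 199190*(-1/185560) + 176142*(1/210951) = -19919/18556 + 58714/70317 = -311147339/1304802252 ≈ -0.23846)
v + y = -4551 - 311147339/1304802252 = -5938466196191/1304802252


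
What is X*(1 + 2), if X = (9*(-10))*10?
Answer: -2700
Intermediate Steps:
X = -900 (X = -90*10 = -900)
X*(1 + 2) = -900*(1 + 2) = -900*3 = -2700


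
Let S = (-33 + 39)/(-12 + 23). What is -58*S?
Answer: -348/11 ≈ -31.636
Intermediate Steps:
S = 6/11 ≈ 0.54545
-58*S = -58*6/11 = -348/11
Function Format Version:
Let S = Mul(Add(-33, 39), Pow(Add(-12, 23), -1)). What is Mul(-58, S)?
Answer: Rational(-348, 11) ≈ -31.636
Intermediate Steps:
S = Rational(6, 11) (S = Mul(6, Pow(11, -1)) = Mul(6, Rational(1, 11)) = Rational(6, 11) ≈ 0.54545)
Mul(-58, S) = Mul(-58, Rational(6, 11)) = Rational(-348, 11)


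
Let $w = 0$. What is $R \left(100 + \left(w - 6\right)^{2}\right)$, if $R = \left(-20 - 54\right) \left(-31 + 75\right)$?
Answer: $-442816$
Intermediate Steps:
$R = -3256$ ($R = \left(-74\right) 44 = -3256$)
$R \left(100 + \left(w - 6\right)^{2}\right) = - 3256 \left(100 + \left(0 - 6\right)^{2}\right) = - 3256 \left(100 + \left(-6\right)^{2}\right) = - 3256 \left(100 + 36\right) = \left(-3256\right) 136 = -442816$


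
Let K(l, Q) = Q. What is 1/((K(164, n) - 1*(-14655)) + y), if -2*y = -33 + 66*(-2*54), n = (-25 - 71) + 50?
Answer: 2/36379 ≈ 5.4977e-5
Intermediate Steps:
n = -46 (n = -96 + 50 = -46)
y = 7161/2 (y = -(-33 + 66*(-2*54))/2 = -(-33 + 66*(-108))/2 = -(-33 - 7128)/2 = -1/2*(-7161) = 7161/2 ≈ 3580.5)
1/((K(164, n) - 1*(-14655)) + y) = 1/((-46 - 1*(-14655)) + 7161/2) = 1/((-46 + 14655) + 7161/2) = 1/(14609 + 7161/2) = 1/(36379/2) = 2/36379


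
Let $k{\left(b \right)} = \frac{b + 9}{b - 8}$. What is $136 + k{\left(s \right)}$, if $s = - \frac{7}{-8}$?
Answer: $\frac{7673}{57} \approx 134.61$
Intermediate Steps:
$s = \frac{7}{8}$ ($s = \left(-7\right) \left(- \frac{1}{8}\right) = \frac{7}{8} \approx 0.875$)
$k{\left(b \right)} = \frac{9 + b}{-8 + b}$
$136 + k{\left(s \right)} = 136 + \frac{9 + \frac{7}{8}}{-8 + \frac{7}{8}} = 136 + \frac{1}{- \frac{57}{8}} \cdot \frac{79}{8} = 136 - \frac{79}{57} = \frac{7673}{57}$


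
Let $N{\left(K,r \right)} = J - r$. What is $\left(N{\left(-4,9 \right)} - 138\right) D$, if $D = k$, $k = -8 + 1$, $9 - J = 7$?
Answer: $1015$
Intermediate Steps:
$J = 2$ ($J = 9 - 7 = 2$)
$k = -7$
$N{\left(K,r \right)} = 2 - r$
$D = -7$
$\left(N{\left(-4,9 \right)} - 138\right) D = \left(\left(2 - 9\right) - 138\right) \left(-7\right) = \left(-7 - 138\right) \left(-7\right) = \left(-145\right) \left(-7\right) = 1015$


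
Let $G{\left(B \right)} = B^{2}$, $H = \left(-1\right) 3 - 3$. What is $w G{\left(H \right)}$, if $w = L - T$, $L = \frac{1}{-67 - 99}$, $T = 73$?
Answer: $- \frac{218142}{83} \approx -2628.2$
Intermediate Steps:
$H = -6$ ($H = -3 - 3 = -6$)
$L = - \frac{1}{166}$ ($L = \frac{1}{-166} = - \frac{1}{166} \approx -0.0060241$)
$w = - \frac{12119}{166}$ ($w = - \frac{1}{166} - 73 = - \frac{12119}{166} \approx -73.006$)
$w G{\left(H \right)} = - \frac{12119 \left(-6\right)^{2}}{166} = \left(- \frac{12119}{166}\right) 36 = - \frac{218142}{83}$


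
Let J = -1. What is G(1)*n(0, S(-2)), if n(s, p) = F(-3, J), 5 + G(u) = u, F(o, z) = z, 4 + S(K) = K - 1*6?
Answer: 4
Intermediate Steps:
S(K) = -10 + K (S(K) = -4 + (K - 1*6) = -4 + (K - 6) = -4 + (-6 + K) = -10 + K)
G(u) = -5 + u
n(s, p) = -1
G(1)*n(0, S(-2)) = (-5 + 1)*(-1) = -4*(-1) = 4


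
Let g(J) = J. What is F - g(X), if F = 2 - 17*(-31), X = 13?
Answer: 516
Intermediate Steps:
F = 529 (F = 2 + 527 = 529)
F - g(X) = 529 - 1*13 = 529 - 13 = 516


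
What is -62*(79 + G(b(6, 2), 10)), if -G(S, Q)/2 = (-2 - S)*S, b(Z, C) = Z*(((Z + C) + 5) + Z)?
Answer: -1644674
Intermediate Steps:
b(Z, C) = Z*(5 + C + 2*Z) (b(Z, C) = Z*(((C + Z) + 5) + Z) = Z*((5 + C + Z) + Z) = Z*(5 + C + 2*Z))
G(S, Q) = -2*S*(-2 - S) (G(S, Q) = -2*(-2 - S)*S = -2*S*(-2 - S))
-62*(79 + G(b(6, 2), 10)) = -62*(79 + 2*(6*(5 + 2 + 2*6))*(2 + 6*(5 + 2 + 2*6))) = -62*(79 + 2*(6*(5 + 2 + 12))*(2 + 6*(5 + 2 + 12))) = -62*(79 + 2*(6*19)*(2 + 6*19)) = -62*(79 + 2*114*(2 + 114)) = -62*(79 + 2*114*116) = -62*(79 + 26448) = -62*26527 = -1644674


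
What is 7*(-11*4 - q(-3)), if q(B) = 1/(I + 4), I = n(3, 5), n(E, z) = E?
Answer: -309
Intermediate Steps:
I = 3
q(B) = ⅐ (q(B) = 1/(3 + 4) = 1/7 = ⅐)
7*(-11*4 - q(-3)) = 7*(-11*4 - 1*⅐) = 7*(-44 - ⅐) = 7*(-309/7) = -309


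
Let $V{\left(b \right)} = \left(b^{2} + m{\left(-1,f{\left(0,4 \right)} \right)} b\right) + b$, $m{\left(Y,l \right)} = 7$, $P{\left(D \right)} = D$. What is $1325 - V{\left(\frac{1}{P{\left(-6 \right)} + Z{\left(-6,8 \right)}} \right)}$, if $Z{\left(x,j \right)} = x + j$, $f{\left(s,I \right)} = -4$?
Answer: $\frac{21231}{16} \approx 1326.9$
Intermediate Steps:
$Z{\left(x,j \right)} = j + x$
$V{\left(b \right)} = b^{2} + 8 b$ ($V{\left(b \right)} = \left(b^{2} + 7 b\right) + b = b^{2} + 8 b$)
$1325 - V{\left(\frac{1}{P{\left(-6 \right)} + Z{\left(-6,8 \right)}} \right)} = 1325 - \frac{8 + \frac{1}{-6 + \left(8 - 6\right)}}{-6 + \left(8 - 6\right)} = 1325 - \frac{8 + \frac{1}{-6 + 2}}{-6 + 2} = 1325 - \frac{8 + \frac{1}{-4}}{-4} = 1325 - - \frac{8 - \frac{1}{4}}{4} = 1325 - \left(- \frac{1}{4}\right) \frac{31}{4} = 1325 - - \frac{31}{16} = 1325 + \frac{31}{16} = \frac{21231}{16}$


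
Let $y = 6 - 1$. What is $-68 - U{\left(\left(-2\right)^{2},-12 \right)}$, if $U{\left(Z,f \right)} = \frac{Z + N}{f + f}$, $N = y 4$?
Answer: $-67$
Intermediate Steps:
$y = 5$ ($y = 6 - 1 = 5$)
$N = 20$ ($N = 5 \cdot 4 = 20$)
$U{\left(Z,f \right)} = \frac{20 + Z}{2 f}$ ($U{\left(Z,f \right)} = \frac{Z + 20}{f + f} = \frac{20 + Z}{2 f}$)
$-68 - U{\left(\left(-2\right)^{2},-12 \right)} = -68 - \frac{20 + \left(-2\right)^{2}}{2 \left(-12\right)} = -68 - \frac{1}{2} \left(- \frac{1}{12}\right) \left(20 + 4\right) = -68 - \frac{1}{2} \left(- \frac{1}{12}\right) 24 = -68 - -1 = -68 + 1 = -67$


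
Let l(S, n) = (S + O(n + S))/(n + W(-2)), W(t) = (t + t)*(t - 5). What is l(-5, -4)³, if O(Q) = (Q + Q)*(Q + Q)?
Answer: 32461759/13824 ≈ 2348.2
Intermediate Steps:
O(Q) = 4*Q² (O(Q) = (2*Q)*(2*Q) = 4*Q²)
W(t) = 2*t*(-5 + t) (W(t) = (2*t)*(-5 + t) = 2*t*(-5 + t))
l(S, n) = (S + 4*(S + n)²)/(28 + n) (l(S, n) = (S + 4*(n + S)²)/(n + 2*(-2)*(-5 - 2)) = (S + 4*(S + n)²)/(n + 2*(-2)*(-7)) = (S + 4*(S + n)²)/(n + 28) = (S + 4*(S + n)²)/(28 + n))
l(-5, -4)³ = ((-5 + 4*(-5 - 4)²)/(28 - 4))³ = ((-5 + 4*(-9)²)/24)³ = ((-5 + 4*81)/24)³ = ((-5 + 324)/24)³ = ((1/24)*319)³ = (319/24)³ = 32461759/13824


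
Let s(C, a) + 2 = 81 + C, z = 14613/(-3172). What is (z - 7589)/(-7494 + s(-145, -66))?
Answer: 24086921/23980320 ≈ 1.0044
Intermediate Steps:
z = -14613/3172 (z = 14613*(-1/3172) = -14613/3172 ≈ -4.6069)
s(C, a) = 79 + C (s(C, a) = -2 + (81 + C) = 79 + C)
(z - 7589)/(-7494 + s(-145, -66)) = (-14613/3172 - 7589)/(-7494 + (79 - 145)) = -24086921/(3172*(-7494 - 66)) = -24086921/3172/(-7560) = -24086921/3172*(-1/7560) = 24086921/23980320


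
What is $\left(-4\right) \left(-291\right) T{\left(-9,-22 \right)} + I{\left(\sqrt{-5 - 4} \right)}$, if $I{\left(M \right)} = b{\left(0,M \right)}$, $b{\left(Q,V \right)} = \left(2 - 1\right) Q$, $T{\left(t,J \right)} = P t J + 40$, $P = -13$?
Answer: $-2949576$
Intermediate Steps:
$T{\left(t,J \right)} = 40 - 13 J t$ ($T{\left(t,J \right)} = - 13 t J + 40 = - 13 J t + 40 = 40 - 13 J t$)
$b{\left(Q,V \right)} = Q$ ($b{\left(Q,V \right)} = 1 Q = Q$)
$I{\left(M \right)} = 0$
$\left(-4\right) \left(-291\right) T{\left(-9,-22 \right)} + I{\left(\sqrt{-5 - 4} \right)} = \left(-4\right) \left(-291\right) \left(40 - \left(-286\right) \left(-9\right)\right) + 0 = 1164 \left(40 - 2574\right) + 0 = 1164 \left(-2534\right) + 0 = -2949576 + 0 = -2949576$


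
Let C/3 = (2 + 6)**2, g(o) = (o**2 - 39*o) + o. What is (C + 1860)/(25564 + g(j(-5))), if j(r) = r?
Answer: 684/8593 ≈ 0.079600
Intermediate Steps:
g(o) = o**2 - 38*o
C = 192 (C = 3*(2 + 6)**2 = 3*8**2 = 3*64 = 192)
(C + 1860)/(25564 + g(j(-5))) = (192 + 1860)/(25564 - 5*(-38 - 5)) = 2052/(25564 - 5*(-43)) = 2052/(25564 + 215) = 2052/25779 = 2052*(1/25779) = 684/8593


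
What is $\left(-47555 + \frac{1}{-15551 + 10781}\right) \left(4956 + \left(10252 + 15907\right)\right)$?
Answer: $- \frac{1411608835273}{954} \approx -1.4797 \cdot 10^{9}$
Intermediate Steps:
$\left(-47555 + \frac{1}{-15551 + 10781}\right) \left(4956 + \left(10252 + 15907\right)\right) = \left(-47555 + \frac{1}{-4770}\right) \left(4956 + 26159\right) = \left(-47555 - \frac{1}{4770}\right) 31115 = \left(- \frac{226837351}{4770}\right) 31115 = - \frac{1411608835273}{954}$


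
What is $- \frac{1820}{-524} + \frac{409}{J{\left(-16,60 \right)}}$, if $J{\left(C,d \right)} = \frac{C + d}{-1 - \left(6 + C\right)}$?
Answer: $\frac{502231}{5764} \approx 87.132$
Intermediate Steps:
$J{\left(C,d \right)} = \frac{C + d}{-7 - C}$
$- \frac{1820}{-524} + \frac{409}{J{\left(-16,60 \right)}} = - \frac{1820}{-524} + \frac{409}{\frac{1}{7 - 16} \left(\left(-1\right) \left(-16\right) - 60\right)} = \left(-1820\right) \left(- \frac{1}{524}\right) + \frac{409}{\frac{1}{-9} \left(16 - 60\right)} = \frac{455}{131} + \frac{409}{\left(- \frac{1}{9}\right) \left(-44\right)} = \frac{455}{131} + \frac{409}{\frac{44}{9}} = \frac{455}{131} + 409 \cdot \frac{9}{44} = \frac{455}{131} + \frac{3681}{44} = \frac{502231}{5764}$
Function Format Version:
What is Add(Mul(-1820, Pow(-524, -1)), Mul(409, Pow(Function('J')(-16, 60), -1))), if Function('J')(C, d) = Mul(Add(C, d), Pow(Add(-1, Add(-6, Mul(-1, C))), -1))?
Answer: Rational(502231, 5764) ≈ 87.132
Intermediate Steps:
Function('J')(C, d) = Mul(Pow(Add(-7, Mul(-1, C)), -1), Add(C, d)) (Function('J')(C, d) = Mul(Add(C, d), Pow(Add(-7, Mul(-1, C)), -1)) = Mul(Pow(Add(-7, Mul(-1, C)), -1), Add(C, d)))
Add(Mul(-1820, Pow(-524, -1)), Mul(409, Pow(Function('J')(-16, 60), -1))) = Add(Mul(-1820, Pow(-524, -1)), Mul(409, Pow(Mul(Pow(Add(7, -16), -1), Add(Mul(-1, -16), Mul(-1, 60))), -1))) = Add(Mul(-1820, Rational(-1, 524)), Mul(409, Pow(Mul(Pow(-9, -1), Add(16, -60)), -1))) = Add(Rational(455, 131), Mul(409, Pow(Mul(Rational(-1, 9), -44), -1))) = Add(Rational(455, 131), Mul(409, Pow(Rational(44, 9), -1))) = Add(Rational(455, 131), Mul(409, Rational(9, 44))) = Add(Rational(455, 131), Rational(3681, 44)) = Rational(502231, 5764)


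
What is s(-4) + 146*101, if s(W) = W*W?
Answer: 14762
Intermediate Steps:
s(W) = W**2
s(-4) + 146*101 = (-4)**2 + 146*101 = 16 + 14746 = 14762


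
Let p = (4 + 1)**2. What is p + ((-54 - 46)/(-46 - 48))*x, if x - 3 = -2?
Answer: 1225/47 ≈ 26.064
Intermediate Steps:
p = 25 (p = 5**2 = 25)
x = 1 (x = 3 - 2 = 1)
p + ((-54 - 46)/(-46 - 48))*x = 25 + ((-54 - 46)/(-46 - 48))*1 = 25 - 100/(-94)*1 = 25 - 100*(-1/94)*1 = 25 + (50/47)*1 = 25 + 50/47 = 1225/47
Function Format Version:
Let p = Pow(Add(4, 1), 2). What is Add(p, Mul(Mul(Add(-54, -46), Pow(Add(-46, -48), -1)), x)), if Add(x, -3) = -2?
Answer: Rational(1225, 47) ≈ 26.064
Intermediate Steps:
p = 25 (p = Pow(5, 2) = 25)
x = 1 (x = Add(3, -2) = 1)
Add(p, Mul(Mul(Add(-54, -46), Pow(Add(-46, -48), -1)), x)) = Add(25, Mul(Mul(Add(-54, -46), Pow(Add(-46, -48), -1)), 1)) = Add(25, Mul(Mul(-100, Pow(-94, -1)), 1)) = Add(25, Mul(Mul(-100, Rational(-1, 94)), 1)) = Add(25, Mul(Rational(50, 47), 1)) = Add(25, Rational(50, 47)) = Rational(1225, 47)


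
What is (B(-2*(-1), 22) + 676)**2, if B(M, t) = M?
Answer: 459684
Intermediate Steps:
(B(-2*(-1), 22) + 676)**2 = (-2*(-1) + 676)**2 = (2 + 676)**2 = 678**2 = 459684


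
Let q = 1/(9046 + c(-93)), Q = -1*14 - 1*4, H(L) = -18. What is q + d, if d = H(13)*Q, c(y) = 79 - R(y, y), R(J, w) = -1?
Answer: 2956825/9126 ≈ 324.00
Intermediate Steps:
c(y) = 80 (c(y) = 79 - 1*(-1) = 79 + 1 = 80)
Q = -18 (Q = -14 - 4 = -18)
d = 324 (d = -18*(-18) = 324)
q = 1/9126 (q = 1/(9046 + 80) = 1/9126 ≈ 0.00010958)
q + d = 1/9126 + 324 = 2956825/9126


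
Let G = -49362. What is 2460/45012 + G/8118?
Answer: -2780192/461373 ≈ -6.0259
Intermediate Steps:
2460/45012 + G/8118 = 2460/45012 - 49362/8118 = 2460*(1/45012) - 49362*1/8118 = 205/3751 - 8227/1353 = -2780192/461373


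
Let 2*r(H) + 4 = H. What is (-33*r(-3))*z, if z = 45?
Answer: 10395/2 ≈ 5197.5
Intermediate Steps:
r(H) = -2 + H/2
(-33*r(-3))*z = -33*(-2 + (½)*(-3))*45 = -33*(-2 - 3/2)*45 = -33*(-7/2)*45 = (231/2)*45 = 10395/2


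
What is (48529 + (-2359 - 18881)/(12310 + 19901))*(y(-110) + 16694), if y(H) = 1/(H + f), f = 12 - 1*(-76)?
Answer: 63788009019577/78738 ≈ 8.1013e+8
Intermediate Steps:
f = 88 (f = 12 + 76 = 88)
y(H) = 1/(88 + H) (y(H) = 1/(H + 88) = 1/(88 + H))
(48529 + (-2359 - 18881)/(12310 + 19901))*(y(-110) + 16694) = (48529 + (-2359 - 18881)/(12310 + 19901))*(1/(88 - 110) + 16694) = (48529 - 21240/32211)*(1/(-22) + 16694) = (48529 - 21240*1/32211)*(-1/22 + 16694) = (48529 - 2360/3579)*(367267/22) = (173682931/3579)*(367267/22) = 63788009019577/78738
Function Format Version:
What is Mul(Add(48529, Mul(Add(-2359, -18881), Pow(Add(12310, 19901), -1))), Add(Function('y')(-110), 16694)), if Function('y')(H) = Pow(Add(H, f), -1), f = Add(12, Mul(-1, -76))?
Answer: Rational(63788009019577, 78738) ≈ 8.1013e+8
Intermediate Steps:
f = 88 (f = Add(12, 76) = 88)
Function('y')(H) = Pow(Add(88, H), -1) (Function('y')(H) = Pow(Add(H, 88), -1) = Pow(Add(88, H), -1))
Mul(Add(48529, Mul(Add(-2359, -18881), Pow(Add(12310, 19901), -1))), Add(Function('y')(-110), 16694)) = Mul(Add(48529, Mul(Add(-2359, -18881), Pow(Add(12310, 19901), -1))), Add(Pow(Add(88, -110), -1), 16694)) = Mul(Add(48529, Mul(-21240, Pow(32211, -1))), Add(Pow(-22, -1), 16694)) = Mul(Add(48529, Mul(-21240, Rational(1, 32211))), Add(Rational(-1, 22), 16694)) = Mul(Add(48529, Rational(-2360, 3579)), Rational(367267, 22)) = Mul(Rational(173682931, 3579), Rational(367267, 22)) = Rational(63788009019577, 78738)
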